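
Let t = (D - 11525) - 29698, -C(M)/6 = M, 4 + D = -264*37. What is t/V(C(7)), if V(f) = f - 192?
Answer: 50995/234 ≈ 217.93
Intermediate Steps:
D = -9772 (D = -4 - 264*37 = -4 - 9768 = -9772)
C(M) = -6*M
V(f) = -192 + f
t = -50995 (t = (-9772 - 11525) - 29698 = -21297 - 29698 = -50995)
t/V(C(7)) = -50995/(-192 - 6*7) = -50995/(-192 - 42) = -50995/(-234) = -50995*(-1/234) = 50995/234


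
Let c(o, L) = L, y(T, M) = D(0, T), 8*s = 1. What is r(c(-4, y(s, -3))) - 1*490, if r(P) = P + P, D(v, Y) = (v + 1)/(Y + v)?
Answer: -474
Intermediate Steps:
s = 1/8 (s = (1/8)*1 = 1/8 ≈ 0.12500)
D(v, Y) = (1 + v)/(Y + v)
y(T, M) = 1/T (y(T, M) = (1 + 0)/(T + 0) = 1/T)
r(P) = 2*P
r(c(-4, y(s, -3))) - 1*490 = 2/(1/8) - 1*490 = 2*8 - 490 = 16 - 490 = -474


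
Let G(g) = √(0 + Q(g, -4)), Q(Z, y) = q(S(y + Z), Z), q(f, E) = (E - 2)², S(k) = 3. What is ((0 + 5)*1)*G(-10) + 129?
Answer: 189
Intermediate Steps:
q(f, E) = (-2 + E)²
Q(Z, y) = (-2 + Z)²
G(g) = √((-2 + g)²) (G(g) = √(0 + (-2 + g)²) = √((-2 + g)²))
((0 + 5)*1)*G(-10) + 129 = ((0 + 5)*1)*√((-2 - 10)²) + 129 = (5*1)*√((-12)²) + 129 = 5*√144 + 129 = 5*12 + 129 = 60 + 129 = 189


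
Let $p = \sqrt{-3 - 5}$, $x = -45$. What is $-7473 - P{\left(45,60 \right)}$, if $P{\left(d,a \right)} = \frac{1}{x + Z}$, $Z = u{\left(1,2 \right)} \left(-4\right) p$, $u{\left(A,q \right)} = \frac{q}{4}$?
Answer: $\frac{4 \left(- 7473 \sqrt{2} + 84071 i\right)}{- 45 i + 4 \sqrt{2}} \approx -7473.0 - 0.0027499 i$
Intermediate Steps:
$u{\left(A,q \right)} = \frac{q}{4}$ ($u{\left(A,q \right)} = q \frac{1}{4} = \frac{q}{4}$)
$p = 2 i \sqrt{2}$ ($p = \sqrt{-8} = 2 i \sqrt{2} \approx 2.8284 i$)
$Z = - 4 i \sqrt{2}$ ($Z = \frac{1}{4} \cdot 2 \left(-4\right) 2 i \sqrt{2} = \frac{1}{2} \left(-4\right) 2 i \sqrt{2} = - 2 \cdot 2 i \sqrt{2} = - 4 i \sqrt{2} \approx - 5.6569 i$)
$P{\left(d,a \right)} = \frac{1}{-45 - 4 i \sqrt{2}}$
$-7473 - P{\left(45,60 \right)} = -7473 - \frac{i}{- 45 i + 4 \sqrt{2}}$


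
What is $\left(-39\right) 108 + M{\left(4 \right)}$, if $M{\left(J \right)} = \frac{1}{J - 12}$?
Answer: $- \frac{33697}{8} \approx -4212.1$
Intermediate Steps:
$M{\left(J \right)} = \frac{1}{-12 + J}$
$\left(-39\right) 108 + M{\left(4 \right)} = \left(-39\right) 108 + \frac{1}{-12 + 4} = -4212 + \frac{1}{-8} = -4212 - \frac{1}{8} = - \frac{33697}{8}$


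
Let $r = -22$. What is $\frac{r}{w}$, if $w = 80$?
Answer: $- \frac{11}{40} \approx -0.275$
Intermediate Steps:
$\frac{r}{w} = \frac{1}{80} \left(-22\right) = - \frac{11}{40}$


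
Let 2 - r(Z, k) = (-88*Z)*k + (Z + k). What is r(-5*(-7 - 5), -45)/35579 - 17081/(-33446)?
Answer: -7339479499/1189975234 ≈ -6.1678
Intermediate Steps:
r(Z, k) = 2 - Z - k + 88*Z*k (r(Z, k) = 2 - ((-88*Z)*k + (Z + k)) = 2 - (-88*Z*k + (Z + k)) = 2 - (Z + k - 88*Z*k) = 2 + (-Z - k + 88*Z*k) = 2 - Z - k + 88*Z*k)
r(-5*(-7 - 5), -45)/35579 - 17081/(-33446) = (2 - (-5)*(-7 - 5) - 1*(-45) + 88*(-5*(-7 - 5))*(-45))/35579 - 17081/(-33446) = (2 - (-5)*(-12) + 45 + 88*(-5*(-12))*(-45))*(1/35579) - 17081*(-1/33446) = (2 - 1*60 + 45 + 88*60*(-45))*(1/35579) + 17081/33446 = (2 - 60 + 45 - 237600)*(1/35579) + 17081/33446 = -237613*1/35579 + 17081/33446 = -237613/35579 + 17081/33446 = -7339479499/1189975234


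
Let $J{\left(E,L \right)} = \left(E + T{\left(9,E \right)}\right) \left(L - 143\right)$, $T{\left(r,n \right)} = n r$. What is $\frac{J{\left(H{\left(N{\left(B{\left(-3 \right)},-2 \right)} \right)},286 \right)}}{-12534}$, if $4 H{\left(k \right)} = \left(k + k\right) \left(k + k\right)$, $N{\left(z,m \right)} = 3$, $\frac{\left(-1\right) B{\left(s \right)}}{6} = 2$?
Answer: $- \frac{2145}{2089} \approx -1.0268$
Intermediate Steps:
$B{\left(s \right)} = -12$ ($B{\left(s \right)} = \left(-6\right) 2 = -12$)
$H{\left(k \right)} = k^{2}$ ($H{\left(k \right)} = \frac{\left(k + k\right) \left(k + k\right)}{4} = \frac{2 k 2 k}{4} = \frac{4 k^{2}}{4} = k^{2}$)
$J{\left(E,L \right)} = 10 E \left(-143 + L\right)$ ($J{\left(E,L \right)} = \left(E + E 9\right) \left(L - 143\right) = \left(E + 9 E\right) \left(-143 + L\right) = 10 E \left(-143 + L\right)$)
$\frac{J{\left(H{\left(N{\left(B{\left(-3 \right)},-2 \right)} \right)},286 \right)}}{-12534} = \frac{10 \cdot 3^{2} \left(-143 + 286\right)}{-12534} = 10 \cdot 9 \cdot 143 \left(- \frac{1}{12534}\right) = 12870 \left(- \frac{1}{12534}\right) = - \frac{2145}{2089}$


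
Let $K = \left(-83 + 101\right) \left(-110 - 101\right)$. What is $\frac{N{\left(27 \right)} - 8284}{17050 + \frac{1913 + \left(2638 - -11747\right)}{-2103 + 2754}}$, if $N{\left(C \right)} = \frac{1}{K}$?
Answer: $- \frac{6827391361}{14072663568} \approx -0.48515$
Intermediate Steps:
$K = -3798$ ($K = 18 \left(-211\right) = -3798$)
$N{\left(C \right)} = - \frac{1}{3798}$ ($N{\left(C \right)} = \frac{1}{-3798} = - \frac{1}{3798}$)
$\frac{N{\left(27 \right)} - 8284}{17050 + \frac{1913 + \left(2638 - -11747\right)}{-2103 + 2754}} = \frac{- \frac{1}{3798} - 8284}{17050 + \frac{1913 + \left(2638 - -11747\right)}{-2103 + 2754}} = - \frac{31462633}{3798 \left(17050 + \frac{1913 + \left(2638 + 11747\right)}{651}\right)} = - \frac{31462633}{3798 \left(17050 + \left(1913 + 14385\right) \frac{1}{651}\right)} = - \frac{31462633}{3798 \left(17050 + 16298 \cdot \frac{1}{651}\right)} = - \frac{31462633}{3798 \left(17050 + \frac{16298}{651}\right)} = - \frac{31462633}{3798 \cdot \frac{11115848}{651}} = \left(- \frac{31462633}{3798}\right) \frac{651}{11115848} = - \frac{6827391361}{14072663568}$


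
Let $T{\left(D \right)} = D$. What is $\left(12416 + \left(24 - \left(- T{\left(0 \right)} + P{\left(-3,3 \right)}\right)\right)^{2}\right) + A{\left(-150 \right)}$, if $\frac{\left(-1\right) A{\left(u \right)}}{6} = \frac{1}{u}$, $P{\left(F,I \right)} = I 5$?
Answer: $\frac{312426}{25} \approx 12497.0$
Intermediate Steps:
$P{\left(F,I \right)} = 5 I$
$A{\left(u \right)} = - \frac{6}{u}$
$\left(12416 + \left(24 - \left(- T{\left(0 \right)} + P{\left(-3,3 \right)}\right)\right)^{2}\right) + A{\left(-150 \right)} = \left(12416 + \left(24 + \left(0 - 5 \cdot 3\right)\right)^{2}\right) - \frac{6}{-150} = \left(12416 + \left(24 + \left(0 - 15\right)\right)^{2}\right) - - \frac{1}{25} = \left(12416 + \left(24 + \left(0 - 15\right)\right)^{2}\right) + \frac{1}{25} = \left(12416 + \left(24 - 15\right)^{2}\right) + \frac{1}{25} = \left(12416 + 9^{2}\right) + \frac{1}{25} = \left(12416 + 81\right) + \frac{1}{25} = 12497 + \frac{1}{25} = \frac{312426}{25}$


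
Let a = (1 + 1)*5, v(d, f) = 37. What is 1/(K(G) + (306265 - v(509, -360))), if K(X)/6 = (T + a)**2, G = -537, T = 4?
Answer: 1/307404 ≈ 3.2530e-6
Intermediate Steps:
a = 10 (a = 2*5 = 10)
K(X) = 1176 (K(X) = 6*(4 + 10)**2 = 6*14**2 = 6*196 = 1176)
1/(K(G) + (306265 - v(509, -360))) = 1/(1176 + (306265 - 1*37)) = 1/(1176 + (306265 - 37)) = 1/(1176 + 306228) = 1/307404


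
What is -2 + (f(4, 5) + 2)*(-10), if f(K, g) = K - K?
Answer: -22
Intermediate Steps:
f(K, g) = 0
-2 + (f(4, 5) + 2)*(-10) = -2 + (0 + 2)*(-10) = -2 + 2*(-10) = -2 - 20 = -22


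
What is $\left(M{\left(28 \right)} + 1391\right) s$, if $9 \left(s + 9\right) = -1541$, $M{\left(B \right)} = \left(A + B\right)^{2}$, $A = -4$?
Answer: $- \frac{3190474}{9} \approx -3.545 \cdot 10^{5}$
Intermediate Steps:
$M{\left(B \right)} = \left(-4 + B\right)^{2}$
$s = - \frac{1622}{9}$ ($s = -9 + \frac{1}{9} \left(-1541\right) = -9 - \frac{1541}{9} = - \frac{1622}{9} \approx -180.22$)
$\left(M{\left(28 \right)} + 1391\right) s = \left(\left(-4 + 28\right)^{2} + 1391\right) \left(- \frac{1622}{9}\right) = \left(24^{2} + 1391\right) \left(- \frac{1622}{9}\right) = \left(576 + 1391\right) \left(- \frac{1622}{9}\right) = 1967 \left(- \frac{1622}{9}\right) = - \frac{3190474}{9}$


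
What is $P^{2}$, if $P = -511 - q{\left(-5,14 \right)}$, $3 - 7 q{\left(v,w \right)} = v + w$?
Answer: $\frac{12752041}{49} \approx 2.6025 \cdot 10^{5}$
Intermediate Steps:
$q{\left(v,w \right)} = \frac{3}{7} - \frac{v}{7} - \frac{w}{7}$ ($q{\left(v,w \right)} = \frac{3}{7} - \frac{v + w}{7} = \frac{3}{7} - \left(\frac{v}{7} + \frac{w}{7}\right) = \frac{3}{7} - \frac{v}{7} - \frac{w}{7}$)
$P = - \frac{3571}{7}$ ($P = -511 - \left(\frac{3}{7} - - \frac{5}{7} - 2\right) = -511 - \left(\frac{3}{7} + \frac{5}{7} - 2\right) = -511 - - \frac{6}{7} = -511 + \frac{6}{7} = - \frac{3571}{7} \approx -510.14$)
$P^{2} = \left(- \frac{3571}{7}\right)^{2} = \frac{12752041}{49}$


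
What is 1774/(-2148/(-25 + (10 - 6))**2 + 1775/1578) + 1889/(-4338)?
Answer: -198529080971/418820886 ≈ -474.02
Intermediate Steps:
1774/(-2148/(-25 + (10 - 6))**2 + 1775/1578) + 1889/(-4338) = 1774/(-2148/(-25 + 4)**2 + 1775*(1/1578)) + 1889*(-1/4338) = 1774/(-2148/((-21)**2) + 1775/1578) - 1889/4338 = 1774/(-2148/441 + 1775/1578) - 1889/4338 = 1774/(-2148*1/441 + 1775/1578) - 1889/4338 = 1774/(-716/147 + 1775/1578) - 1889/4338 = 1774/(-96547/25774) - 1889/4338 = 1774*(-25774/96547) - 1889/4338 = -45723076/96547 - 1889/4338 = -198529080971/418820886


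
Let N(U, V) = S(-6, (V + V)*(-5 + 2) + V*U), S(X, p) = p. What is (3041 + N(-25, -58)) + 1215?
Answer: 6054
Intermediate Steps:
N(U, V) = -6*V + U*V (N(U, V) = (V + V)*(-5 + 2) + V*U = (2*V)*(-3) + U*V = -6*V + U*V)
(3041 + N(-25, -58)) + 1215 = (3041 - 58*(-6 - 25)) + 1215 = (3041 - 58*(-31)) + 1215 = (3041 + 1798) + 1215 = 4839 + 1215 = 6054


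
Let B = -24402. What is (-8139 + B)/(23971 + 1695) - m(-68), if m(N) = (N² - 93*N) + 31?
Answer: -281819555/25666 ≈ -10980.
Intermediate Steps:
m(N) = 31 + N² - 93*N
(-8139 + B)/(23971 + 1695) - m(-68) = (-8139 - 24402)/(23971 + 1695) - (31 + (-68)² - 93*(-68)) = -32541/25666 - (31 + 4624 + 6324) = -32541*1/25666 - 1*10979 = -32541/25666 - 10979 = -281819555/25666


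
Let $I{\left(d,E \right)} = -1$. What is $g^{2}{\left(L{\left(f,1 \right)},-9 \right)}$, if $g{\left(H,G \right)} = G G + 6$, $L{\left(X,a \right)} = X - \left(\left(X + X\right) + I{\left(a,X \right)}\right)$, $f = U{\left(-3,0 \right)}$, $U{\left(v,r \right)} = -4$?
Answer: $7569$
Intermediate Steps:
$f = -4$
$L{\left(X,a \right)} = 1 - X$ ($L{\left(X,a \right)} = X - \left(\left(X + X\right) - 1\right) = X - \left(2 X - 1\right) = X - \left(-1 + 2 X\right) = 1 - X$)
$g{\left(H,G \right)} = 6 + G^{2}$ ($g{\left(H,G \right)} = G^{2} + 6 = 6 + G^{2}$)
$g^{2}{\left(L{\left(f,1 \right)},-9 \right)} = \left(6 + \left(-9\right)^{2}\right)^{2} = \left(6 + 81\right)^{2} = 87^{2} = 7569$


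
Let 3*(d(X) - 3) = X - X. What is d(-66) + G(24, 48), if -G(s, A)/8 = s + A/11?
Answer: -2463/11 ≈ -223.91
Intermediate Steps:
d(X) = 3 (d(X) = 3 + (X - X)/3 = 3 + (1/3)*0 = 3 + 0 = 3)
G(s, A) = -8*s - 8*A/11 (G(s, A) = -8*(s + A/11) = -8*s - 8*A/11)
d(-66) + G(24, 48) = 3 + (-8*24 - 8/11*48) = 3 + (-192 - 384/11) = 3 - 2496/11 = -2463/11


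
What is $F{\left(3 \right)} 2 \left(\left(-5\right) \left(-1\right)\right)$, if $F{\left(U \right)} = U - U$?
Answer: $0$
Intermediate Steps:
$F{\left(U \right)} = 0$
$F{\left(3 \right)} 2 \left(\left(-5\right) \left(-1\right)\right) = 0 \cdot 2 \left(\left(-5\right) \left(-1\right)\right) = 0 \cdot 5 = 0$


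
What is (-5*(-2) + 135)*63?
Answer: 9135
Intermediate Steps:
(-5*(-2) + 135)*63 = (10 + 135)*63 = 145*63 = 9135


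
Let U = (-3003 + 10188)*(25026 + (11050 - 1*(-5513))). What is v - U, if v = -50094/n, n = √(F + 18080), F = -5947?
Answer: -298816965 - 4554*√12133/1103 ≈ -2.9882e+8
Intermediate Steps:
U = 298816965 (U = 7185*(25026 + (11050 + 5513)) = 7185*(25026 + 16563) = 7185*41589 = 298816965)
n = √12133 (n = √(-5947 + 18080) = √12133 ≈ 110.15)
v = -4554*√12133/1103 (v = -50094*√12133/12133 = -4554*√12133/1103 ≈ -454.78)
v - U = -4554*√12133/1103 - 1*298816965 = -4554*√12133/1103 - 298816965 = -298816965 - 4554*√12133/1103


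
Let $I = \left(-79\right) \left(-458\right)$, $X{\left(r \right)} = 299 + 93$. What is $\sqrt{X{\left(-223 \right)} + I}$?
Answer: $\sqrt{36574} \approx 191.24$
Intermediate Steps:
$X{\left(r \right)} = 392$
$I = 36182$
$\sqrt{X{\left(-223 \right)} + I} = \sqrt{392 + 36182} = \sqrt{36574}$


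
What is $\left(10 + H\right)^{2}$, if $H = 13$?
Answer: $529$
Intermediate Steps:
$\left(10 + H\right)^{2} = \left(10 + 13\right)^{2} = 23^{2} = 529$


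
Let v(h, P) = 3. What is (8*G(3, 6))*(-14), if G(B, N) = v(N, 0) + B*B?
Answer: -1344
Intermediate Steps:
G(B, N) = 3 + B**2 (G(B, N) = 3 + B*B = 3 + B**2)
(8*G(3, 6))*(-14) = (8*(3 + 3**2))*(-14) = (8*(3 + 9))*(-14) = (8*12)*(-14) = 96*(-14) = -1344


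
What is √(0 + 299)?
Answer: √299 ≈ 17.292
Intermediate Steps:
√(0 + 299) = √299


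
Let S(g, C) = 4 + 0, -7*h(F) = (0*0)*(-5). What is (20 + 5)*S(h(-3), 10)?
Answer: 100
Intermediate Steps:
h(F) = 0 (h(F) = -0*0*(-5)/7 = -0*(-5) = -1/7*0 = 0)
S(g, C) = 4
(20 + 5)*S(h(-3), 10) = (20 + 5)*4 = 25*4 = 100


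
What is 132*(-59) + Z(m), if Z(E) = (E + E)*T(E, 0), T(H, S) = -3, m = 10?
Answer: -7848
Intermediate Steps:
Z(E) = -6*E (Z(E) = (E + E)*(-3) = (2*E)*(-3) = -6*E)
132*(-59) + Z(m) = 132*(-59) - 6*10 = -7788 - 60 = -7848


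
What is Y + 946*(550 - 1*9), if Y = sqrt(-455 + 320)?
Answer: 511786 + 3*I*sqrt(15) ≈ 5.1179e+5 + 11.619*I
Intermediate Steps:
Y = 3*I*sqrt(15) (Y = sqrt(-135) = 3*I*sqrt(15) ≈ 11.619*I)
Y + 946*(550 - 1*9) = 3*I*sqrt(15) + 946*(550 - 1*9) = 3*I*sqrt(15) + 946*(550 - 9) = 3*I*sqrt(15) + 946*541 = 3*I*sqrt(15) + 511786 = 511786 + 3*I*sqrt(15)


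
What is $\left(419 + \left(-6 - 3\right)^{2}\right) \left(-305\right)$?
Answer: $-152500$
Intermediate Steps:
$\left(419 + \left(-6 - 3\right)^{2}\right) \left(-305\right) = \left(419 + \left(-9\right)^{2}\right) \left(-305\right) = \left(419 + 81\right) \left(-305\right) = 500 \left(-305\right) = -152500$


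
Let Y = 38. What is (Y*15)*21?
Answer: 11970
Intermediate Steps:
(Y*15)*21 = (38*15)*21 = 570*21 = 11970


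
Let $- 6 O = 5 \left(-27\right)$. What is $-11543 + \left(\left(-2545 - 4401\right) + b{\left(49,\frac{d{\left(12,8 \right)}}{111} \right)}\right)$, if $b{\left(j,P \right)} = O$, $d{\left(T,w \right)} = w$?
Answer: $- \frac{36933}{2} \approx -18467.0$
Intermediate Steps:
$O = \frac{45}{2}$ ($O = - \frac{5 \left(-27\right)}{6} = \left(- \frac{1}{6}\right) \left(-135\right) = \frac{45}{2} \approx 22.5$)
$b{\left(j,P \right)} = \frac{45}{2}$
$-11543 + \left(\left(-2545 - 4401\right) + b{\left(49,\frac{d{\left(12,8 \right)}}{111} \right)}\right) = -11543 + \left(\left(-2545 - 4401\right) + \frac{45}{2}\right) = -11543 + \left(-6946 + \frac{45}{2}\right) = -11543 - \frac{13847}{2} = - \frac{36933}{2}$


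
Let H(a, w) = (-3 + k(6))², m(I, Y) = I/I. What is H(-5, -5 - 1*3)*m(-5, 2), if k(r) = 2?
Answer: 1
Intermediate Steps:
m(I, Y) = 1
H(a, w) = 1 (H(a, w) = (-3 + 2)² = (-1)² = 1)
H(-5, -5 - 1*3)*m(-5, 2) = 1*1 = 1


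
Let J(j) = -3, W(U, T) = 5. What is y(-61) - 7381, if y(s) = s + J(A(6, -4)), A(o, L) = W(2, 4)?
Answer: -7445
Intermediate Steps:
A(o, L) = 5
y(s) = -3 + s (y(s) = s - 3 = -3 + s)
y(-61) - 7381 = (-3 - 61) - 7381 = -64 - 7381 = -7445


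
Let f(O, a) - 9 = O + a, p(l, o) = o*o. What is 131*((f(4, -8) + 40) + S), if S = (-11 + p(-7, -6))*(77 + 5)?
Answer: 274445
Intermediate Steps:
p(l, o) = o²
S = 2050 (S = (-11 + (-6)²)*(77 + 5) = (-11 + 36)*82 = 25*82 = 2050)
f(O, a) = 9 + O + a (f(O, a) = 9 + (O + a) = 9 + O + a)
131*((f(4, -8) + 40) + S) = 131*(((9 + 4 - 8) + 40) + 2050) = 131*((5 + 40) + 2050) = 131*(45 + 2050) = 131*2095 = 274445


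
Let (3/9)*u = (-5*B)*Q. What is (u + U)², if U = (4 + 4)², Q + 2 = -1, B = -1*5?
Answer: 25921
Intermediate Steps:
B = -5
Q = -3 (Q = -2 - 1 = -3)
U = 64 (U = 8² = 64)
u = -225 (u = 3*(-5*(-5)*(-3)) = 3*(25*(-3)) = 3*(-75) = -225)
(u + U)² = (-225 + 64)² = (-161)² = 25921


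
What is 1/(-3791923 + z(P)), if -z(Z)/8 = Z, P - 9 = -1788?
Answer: -1/3777691 ≈ -2.6471e-7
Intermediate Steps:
P = -1779 (P = 9 - 1788 = -1779)
z(Z) = -8*Z
1/(-3791923 + z(P)) = 1/(-3791923 - 8*(-1779)) = 1/(-3791923 + 14232) = 1/(-3777691) = -1/3777691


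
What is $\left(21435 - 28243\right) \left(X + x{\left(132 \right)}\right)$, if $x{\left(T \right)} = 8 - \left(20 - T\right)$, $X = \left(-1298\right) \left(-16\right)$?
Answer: $-142205504$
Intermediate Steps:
$X = 20768$
$x{\left(T \right)} = -12 + T$ ($x{\left(T \right)} = 8 + \left(-20 + T\right) = -12 + T$)
$\left(21435 - 28243\right) \left(X + x{\left(132 \right)}\right) = \left(21435 - 28243\right) \left(20768 + \left(-12 + 132\right)\right) = - 6808 \left(20768 + 120\right) = \left(-6808\right) 20888 = -142205504$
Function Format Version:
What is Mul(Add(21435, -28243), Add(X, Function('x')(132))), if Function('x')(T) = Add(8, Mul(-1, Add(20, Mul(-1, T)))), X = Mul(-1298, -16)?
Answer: -142205504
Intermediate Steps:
X = 20768
Function('x')(T) = Add(-12, T) (Function('x')(T) = Add(8, Add(-20, T)) = Add(-12, T))
Mul(Add(21435, -28243), Add(X, Function('x')(132))) = Mul(Add(21435, -28243), Add(20768, Add(-12, 132))) = Mul(-6808, Add(20768, 120)) = Mul(-6808, 20888) = -142205504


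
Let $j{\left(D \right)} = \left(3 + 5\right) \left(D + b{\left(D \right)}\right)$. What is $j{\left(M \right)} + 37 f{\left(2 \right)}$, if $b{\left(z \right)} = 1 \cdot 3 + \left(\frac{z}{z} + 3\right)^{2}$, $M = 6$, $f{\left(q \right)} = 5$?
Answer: $385$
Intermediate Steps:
$b{\left(z \right)} = 19$ ($b{\left(z \right)} = 3 + \left(1 + 3\right)^{2} = 3 + 4^{2} = 3 + 16 = 19$)
$j{\left(D \right)} = 152 + 8 D$ ($j{\left(D \right)} = \left(3 + 5\right) \left(D + 19\right) = 8 \left(19 + D\right) = 152 + 8 D$)
$j{\left(M \right)} + 37 f{\left(2 \right)} = \left(152 + 8 \cdot 6\right) + 37 \cdot 5 = \left(152 + 48\right) + 185 = 200 + 185 = 385$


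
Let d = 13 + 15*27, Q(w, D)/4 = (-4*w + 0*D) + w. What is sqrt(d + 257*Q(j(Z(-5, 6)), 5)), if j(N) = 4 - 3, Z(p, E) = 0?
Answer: I*sqrt(2666) ≈ 51.633*I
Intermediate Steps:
j(N) = 1
Q(w, D) = -12*w (Q(w, D) = 4*((-4*w + 0*D) + w) = 4*((-4*w + 0) + w) = 4*(-4*w + w) = 4*(-3*w) = -12*w)
d = 418 (d = 13 + 405 = 418)
sqrt(d + 257*Q(j(Z(-5, 6)), 5)) = sqrt(418 + 257*(-12*1)) = sqrt(418 + 257*(-12)) = sqrt(418 - 3084) = sqrt(-2666) = I*sqrt(2666)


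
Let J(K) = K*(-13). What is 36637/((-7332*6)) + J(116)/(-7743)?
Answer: -2498165/3915288 ≈ -0.63805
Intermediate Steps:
J(K) = -13*K
36637/((-7332*6)) + J(116)/(-7743) = 36637/((-7332*6)) - 13*116/(-7743) = 36637/(-43992) - 1508*(-1/7743) = 36637*(-1/43992) + 52/267 = -36637/43992 + 52/267 = -2498165/3915288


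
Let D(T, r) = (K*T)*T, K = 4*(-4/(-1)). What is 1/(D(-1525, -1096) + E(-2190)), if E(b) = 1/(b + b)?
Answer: 4380/162979799999 ≈ 2.6874e-8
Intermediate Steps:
K = 16 (K = 4*(-4*(-1)) = 4*4 = 16)
E(b) = 1/(2*b)
D(T, r) = 16*T² (D(T, r) = (16*T)*T = 16*T²)
1/(D(-1525, -1096) + E(-2190)) = 1/(16*(-1525)² + (½)/(-2190)) = 1/(16*2325625 + (½)*(-1/2190)) = 1/(37210000 - 1/4380) = 1/(162979799999/4380) = 4380/162979799999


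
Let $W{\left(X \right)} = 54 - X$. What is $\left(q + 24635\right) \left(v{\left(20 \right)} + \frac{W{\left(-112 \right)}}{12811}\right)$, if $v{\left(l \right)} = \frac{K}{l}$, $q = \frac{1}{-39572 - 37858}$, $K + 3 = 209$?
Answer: $\frac{109572167735759}{431285100} \approx 2.5406 \cdot 10^{5}$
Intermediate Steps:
$K = 206$ ($K = -3 + 209 = 206$)
$q = - \frac{1}{77430}$ ($q = \frac{1}{-77430} = - \frac{1}{77430} \approx -1.2915 \cdot 10^{-5}$)
$v{\left(l \right)} = \frac{206}{l}$
$\left(q + 24635\right) \left(v{\left(20 \right)} + \frac{W{\left(-112 \right)}}{12811}\right) = \left(- \frac{1}{77430} + 24635\right) \left(\frac{206}{20} + \frac{54 - -112}{12811}\right) = \frac{1907488049 \left(206 \cdot \frac{1}{20} + \left(54 + 112\right) \frac{1}{12811}\right)}{77430} = \frac{1907488049 \left(\frac{103}{10} + 166 \cdot \frac{1}{12811}\right)}{77430} = \frac{1907488049 \left(\frac{103}{10} + \frac{166}{12811}\right)}{77430} = \frac{1907488049}{77430} \cdot \frac{1321193}{128110} = \frac{109572167735759}{431285100}$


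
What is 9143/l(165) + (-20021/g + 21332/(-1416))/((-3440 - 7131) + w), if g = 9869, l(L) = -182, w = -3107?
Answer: -31206775055543/621215613564 ≈ -50.235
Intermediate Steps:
9143/l(165) + (-20021/g + 21332/(-1416))/((-3440 - 7131) + w) = 9143/(-182) + (-20021/9869 + 21332/(-1416))/((-3440 - 7131) - 3107) = 9143*(-1/182) + (-20021*1/9869 + 21332*(-1/1416))/(-10571 - 3107) = -9143/182 + (-20021/9869 - 5333/354)/(-13678) = -9143/182 - 59718811/3493626*(-1/13678) = -9143/182 + 59718811/47785816428 = -31206775055543/621215613564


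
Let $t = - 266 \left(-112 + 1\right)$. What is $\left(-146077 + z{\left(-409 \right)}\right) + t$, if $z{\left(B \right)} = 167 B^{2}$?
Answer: $27819376$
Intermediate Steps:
$t = 29526$ ($t = \left(-266\right) \left(-111\right) = 29526$)
$\left(-146077 + z{\left(-409 \right)}\right) + t = \left(-146077 + 167 \left(-409\right)^{2}\right) + 29526 = \left(-146077 + 167 \cdot 167281\right) + 29526 = \left(-146077 + 27935927\right) + 29526 = 27789850 + 29526 = 27819376$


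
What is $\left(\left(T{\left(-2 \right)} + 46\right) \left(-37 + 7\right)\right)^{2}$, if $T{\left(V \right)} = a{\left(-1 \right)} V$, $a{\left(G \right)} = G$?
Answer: $2073600$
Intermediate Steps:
$T{\left(V \right)} = - V$
$\left(\left(T{\left(-2 \right)} + 46\right) \left(-37 + 7\right)\right)^{2} = \left(\left(\left(-1\right) \left(-2\right) + 46\right) \left(-37 + 7\right)\right)^{2} = \left(\left(2 + 46\right) \left(-30\right)\right)^{2} = \left(48 \left(-30\right)\right)^{2} = \left(-1440\right)^{2} = 2073600$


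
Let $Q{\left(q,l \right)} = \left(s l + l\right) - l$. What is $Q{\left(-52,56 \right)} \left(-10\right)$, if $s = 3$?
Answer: $-1680$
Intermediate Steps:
$Q{\left(q,l \right)} = 3 l$ ($Q{\left(q,l \right)} = \left(3 l + l\right) - l = 4 l - l = 3 l$)
$Q{\left(-52,56 \right)} \left(-10\right) = 3 \cdot 56 \left(-10\right) = 168 \left(-10\right) = -1680$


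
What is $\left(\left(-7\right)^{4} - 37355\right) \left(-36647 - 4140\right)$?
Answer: $1425668798$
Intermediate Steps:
$\left(\left(-7\right)^{4} - 37355\right) \left(-36647 - 4140\right) = \left(2401 - 37355\right) \left(-40787\right) = \left(-34954\right) \left(-40787\right) = 1425668798$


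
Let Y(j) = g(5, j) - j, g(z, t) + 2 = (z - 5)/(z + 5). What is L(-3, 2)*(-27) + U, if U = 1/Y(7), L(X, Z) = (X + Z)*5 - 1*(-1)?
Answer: 971/9 ≈ 107.89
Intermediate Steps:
g(z, t) = -2 + (-5 + z)/(5 + z) (g(z, t) = -2 + (z - 5)/(z + 5) = -2 + (-5 + z)/(5 + z))
Y(j) = -2 - j (Y(j) = (-15 - 1*5)/(5 + 5) - j = (-15 - 5)/10 - j = (1/10)*(-20) - j = -2 - j)
L(X, Z) = 1 + 5*X + 5*Z (L(X, Z) = (5*X + 5*Z) + 1 = 1 + 5*X + 5*Z)
U = -1/9 (U = 1/(-2 - 1*7) = 1/(-2 - 7) = 1/(-9) = -1/9 ≈ -0.11111)
L(-3, 2)*(-27) + U = (1 + 5*(-3) + 5*2)*(-27) - 1/9 = (1 - 15 + 10)*(-27) - 1/9 = -4*(-27) - 1/9 = 108 - 1/9 = 971/9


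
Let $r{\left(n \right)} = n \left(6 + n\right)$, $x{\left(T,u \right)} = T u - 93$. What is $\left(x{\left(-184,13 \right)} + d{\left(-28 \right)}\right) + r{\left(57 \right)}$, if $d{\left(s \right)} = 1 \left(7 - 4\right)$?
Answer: $1109$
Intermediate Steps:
$x{\left(T,u \right)} = -93 + T u$
$d{\left(s \right)} = 3$ ($d{\left(s \right)} = 1 \cdot 3 = 3$)
$\left(x{\left(-184,13 \right)} + d{\left(-28 \right)}\right) + r{\left(57 \right)} = \left(\left(-93 - 2392\right) + 3\right) + 57 \left(6 + 57\right) = \left(\left(-93 - 2392\right) + 3\right) + 57 \cdot 63 = \left(-2485 + 3\right) + 3591 = -2482 + 3591 = 1109$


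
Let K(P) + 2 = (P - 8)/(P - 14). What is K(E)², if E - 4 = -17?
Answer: 121/81 ≈ 1.4938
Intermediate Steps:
E = -13 (E = 4 - 17 = -13)
K(P) = -2 + (-8 + P)/(-14 + P) (K(P) = -2 + (P - 8)/(P - 14) = -2 + (-8 + P)/(-14 + P))
K(E)² = ((20 - 1*(-13))/(-14 - 13))² = ((20 + 13)/(-27))² = (-1/27*33)² = (-11/9)² = 121/81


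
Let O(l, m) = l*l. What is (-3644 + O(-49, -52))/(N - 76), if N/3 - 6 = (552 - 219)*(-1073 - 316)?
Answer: 1243/1387669 ≈ 0.00089575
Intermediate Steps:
O(l, m) = l**2
N = -1387593 (N = 18 + 3*((552 - 219)*(-1073 - 316)) = 18 + 3*(333*(-1389)) = 18 + 3*(-462537) = 18 - 1387611 = -1387593)
(-3644 + O(-49, -52))/(N - 76) = (-3644 + (-49)**2)/(-1387593 - 76) = (-3644 + 2401)/(-1387669) = -1243*(-1/1387669) = 1243/1387669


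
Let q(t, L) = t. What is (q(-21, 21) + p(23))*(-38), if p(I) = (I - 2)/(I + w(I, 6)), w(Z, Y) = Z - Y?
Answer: 15561/20 ≈ 778.05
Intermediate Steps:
p(I) = (-2 + I)/(-6 + 2*I) (p(I) = (I - 2)/(I + (I - 1*6)) = (-2 + I)/(I + (I - 6)) = (-2 + I)/(I + (-6 + I)) = (-2 + I)/(-6 + 2*I))
(q(-21, 21) + p(23))*(-38) = (-21 + (-2 + 23)/(2*(-3 + 23)))*(-38) = (-21 + (1/2)*21/20)*(-38) = (-21 + (1/2)*(1/20)*21)*(-38) = (-21 + 21/40)*(-38) = -819/40*(-38) = 15561/20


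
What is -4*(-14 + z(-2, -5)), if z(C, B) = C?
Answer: 64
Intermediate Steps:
-4*(-14 + z(-2, -5)) = -4*(-14 - 2) = -4*(-16) = 64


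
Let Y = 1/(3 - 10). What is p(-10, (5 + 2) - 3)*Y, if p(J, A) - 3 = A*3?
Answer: -15/7 ≈ -2.1429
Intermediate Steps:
p(J, A) = 3 + 3*A (p(J, A) = 3 + A*3 = 3 + 3*A)
Y = -⅐ (Y = 1/(-7) = -⅐ ≈ -0.14286)
p(-10, (5 + 2) - 3)*Y = (3 + 3*((5 + 2) - 3))*(-⅐) = (3 + 3*(7 - 3))*(-⅐) = (3 + 3*4)*(-⅐) = (3 + 12)*(-⅐) = 15*(-⅐) = -15/7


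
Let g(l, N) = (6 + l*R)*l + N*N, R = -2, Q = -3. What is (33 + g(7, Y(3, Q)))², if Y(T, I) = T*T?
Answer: 3364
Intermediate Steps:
Y(T, I) = T²
g(l, N) = N² + l*(6 - 2*l) (g(l, N) = (6 + l*(-2))*l + N*N = (6 - 2*l)*l + N² = l*(6 - 2*l) + N² = N² + l*(6 - 2*l))
(33 + g(7, Y(3, Q)))² = (33 + ((3²)² - 2*7² + 6*7))² = (33 + (9² - 2*49 + 42))² = (33 + (81 - 98 + 42))² = (33 + 25)² = 58² = 3364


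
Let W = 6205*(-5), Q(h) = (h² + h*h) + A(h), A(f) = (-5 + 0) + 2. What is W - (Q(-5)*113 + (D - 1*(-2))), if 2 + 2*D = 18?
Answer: -36346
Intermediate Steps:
D = 8 (D = -1 + (½)*18 = -1 + 9 = 8)
A(f) = -3 (A(f) = -5 + 2 = -3)
Q(h) = -3 + 2*h² (Q(h) = (h² + h*h) - 3 = (h² + h²) - 3 = 2*h² - 3 = -3 + 2*h²)
W = -31025
W - (Q(-5)*113 + (D - 1*(-2))) = -31025 - ((-3 + 2*(-5)²)*113 + (8 - 1*(-2))) = -31025 - ((-3 + 2*25)*113 + (8 + 2)) = -31025 - ((-3 + 50)*113 + 10) = -31025 - (47*113 + 10) = -31025 - (5311 + 10) = -31025 - 1*5321 = -31025 - 5321 = -36346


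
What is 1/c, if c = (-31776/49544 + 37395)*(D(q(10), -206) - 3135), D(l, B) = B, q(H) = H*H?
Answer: -6193/773719681683 ≈ -8.0042e-9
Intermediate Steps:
q(H) = H**2
c = -773719681683/6193 (c = (-31776/49544 + 37395)*(-206 - 3135) = (-31776*1/49544 + 37395)*(-3341) = (-3972/6193 + 37395)*(-3341) = (231583263/6193)*(-3341) = -773719681683/6193 ≈ -1.2493e+8)
1/c = 1/(-773719681683/6193) = -6193/773719681683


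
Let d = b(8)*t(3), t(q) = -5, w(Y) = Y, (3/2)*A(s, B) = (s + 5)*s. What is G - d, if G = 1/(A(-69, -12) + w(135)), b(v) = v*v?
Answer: 985281/3079 ≈ 320.00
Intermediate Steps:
A(s, B) = 2*s*(5 + s)/3 (A(s, B) = 2*((s + 5)*s)/3 = 2*((5 + s)*s)/3 = 2*(s*(5 + s))/3 = 2*s*(5 + s)/3)
b(v) = v**2
G = 1/3079 (G = 1/((2/3)*(-69)*(5 - 69) + 135) = 1/((2/3)*(-69)*(-64) + 135) = 1/(2944 + 135) = 1/3079 ≈ 0.00032478)
d = -320 (d = 8**2*(-5) = 64*(-5) = -320)
G - d = 1/3079 - 1*(-320) = 1/3079 + 320 = 985281/3079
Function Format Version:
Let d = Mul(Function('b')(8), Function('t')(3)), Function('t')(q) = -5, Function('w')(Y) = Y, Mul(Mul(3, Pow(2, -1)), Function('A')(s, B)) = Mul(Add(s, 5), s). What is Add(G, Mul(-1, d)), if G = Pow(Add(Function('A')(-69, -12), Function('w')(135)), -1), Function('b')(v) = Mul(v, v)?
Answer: Rational(985281, 3079) ≈ 320.00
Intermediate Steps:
Function('A')(s, B) = Mul(Rational(2, 3), s, Add(5, s)) (Function('A')(s, B) = Mul(Rational(2, 3), Mul(Add(s, 5), s)) = Mul(Rational(2, 3), Mul(Add(5, s), s)) = Mul(Rational(2, 3), Mul(s, Add(5, s))) = Mul(Rational(2, 3), s, Add(5, s)))
Function('b')(v) = Pow(v, 2)
G = Rational(1, 3079) (G = Pow(Add(Mul(Rational(2, 3), -69, Add(5, -69)), 135), -1) = Pow(Add(Mul(Rational(2, 3), -69, -64), 135), -1) = Pow(Add(2944, 135), -1) = Pow(3079, -1) = Rational(1, 3079) ≈ 0.00032478)
d = -320 (d = Mul(Pow(8, 2), -5) = Mul(64, -5) = -320)
Add(G, Mul(-1, d)) = Add(Rational(1, 3079), Mul(-1, -320)) = Add(Rational(1, 3079), 320) = Rational(985281, 3079)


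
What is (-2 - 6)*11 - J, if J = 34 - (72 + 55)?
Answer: 5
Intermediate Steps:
J = -93 (J = 34 - 1*127 = 34 - 127 = -93)
(-2 - 6)*11 - J = (-2 - 6)*11 - 1*(-93) = -8*11 + 93 = -88 + 93 = 5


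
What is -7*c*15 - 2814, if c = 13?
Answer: -4179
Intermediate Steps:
-7*c*15 - 2814 = -7*13*15 - 2814 = -91*15 - 2814 = -1365 - 2814 = -4179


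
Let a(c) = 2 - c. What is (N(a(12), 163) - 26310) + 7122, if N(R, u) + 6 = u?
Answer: -19031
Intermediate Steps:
N(R, u) = -6 + u
(N(a(12), 163) - 26310) + 7122 = ((-6 + 163) - 26310) + 7122 = (157 - 26310) + 7122 = -26153 + 7122 = -19031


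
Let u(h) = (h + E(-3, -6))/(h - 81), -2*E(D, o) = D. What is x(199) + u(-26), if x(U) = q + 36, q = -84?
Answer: -10223/214 ≈ -47.771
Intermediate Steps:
E(D, o) = -D/2
u(h) = (3/2 + h)/(-81 + h) (u(h) = (h - 1/2*(-3))/(h - 81) = (h + 3/2)/(-81 + h) = (3/2 + h)/(-81 + h))
x(U) = -48 (x(U) = -84 + 36 = -48)
x(199) + u(-26) = -48 + (3/2 - 26)/(-81 - 26) = -48 - 49/2/(-107) = -48 - 1/107*(-49/2) = -48 + 49/214 = -10223/214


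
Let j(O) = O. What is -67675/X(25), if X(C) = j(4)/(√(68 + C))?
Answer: -67675*√93/4 ≈ -1.6316e+5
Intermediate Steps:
X(C) = 4/√(68 + C) (X(C) = 4/(√(68 + C)) = 4/√(68 + C))
-67675/X(25) = -67675*√(68 + 25)/4 = -67675*√93/4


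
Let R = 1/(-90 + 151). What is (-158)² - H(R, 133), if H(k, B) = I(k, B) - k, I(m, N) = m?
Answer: 24964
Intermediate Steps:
R = 1/61 ≈ 0.016393
H(k, B) = 0 (H(k, B) = k - k = 0)
(-158)² - H(R, 133) = (-158)² - 1*0 = 24964 + 0 = 24964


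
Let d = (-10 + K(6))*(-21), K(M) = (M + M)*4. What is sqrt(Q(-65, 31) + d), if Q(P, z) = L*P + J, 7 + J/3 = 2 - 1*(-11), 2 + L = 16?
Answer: 13*I*sqrt(10) ≈ 41.11*I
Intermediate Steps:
L = 14 (L = -2 + 16 = 14)
J = 18 (J = -21 + 3*(2 - 1*(-11)) = -21 + 3*(2 + 11) = -21 + 3*13 = -21 + 39 = 18)
K(M) = 8*M (K(M) = (2*M)*4 = 8*M)
Q(P, z) = 18 + 14*P (Q(P, z) = 14*P + 18 = 18 + 14*P)
d = -798 (d = (-10 + 8*6)*(-21) = (-10 + 48)*(-21) = 38*(-21) = -798)
sqrt(Q(-65, 31) + d) = sqrt((18 + 14*(-65)) - 798) = sqrt((18 - 910) - 798) = sqrt(-892 - 798) = sqrt(-1690) = 13*I*sqrt(10)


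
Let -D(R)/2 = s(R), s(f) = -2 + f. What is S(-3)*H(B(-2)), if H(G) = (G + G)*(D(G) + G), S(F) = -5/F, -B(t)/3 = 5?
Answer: -950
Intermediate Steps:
B(t) = -15 (B(t) = -3*5 = -15)
D(R) = 4 - 2*R (D(R) = -2*(-2 + R) = 4 - 2*R)
H(G) = 2*G*(4 - G) (H(G) = (G + G)*((4 - 2*G) + G) = (2*G)*(4 - G) = 2*G*(4 - G))
S(-3)*H(B(-2)) = (-5/(-3))*(2*(-15)*(4 - 1*(-15))) = (-5*(-1/3))*(2*(-15)*(4 + 15)) = 5*(2*(-15)*19)/3 = (5/3)*(-570) = -950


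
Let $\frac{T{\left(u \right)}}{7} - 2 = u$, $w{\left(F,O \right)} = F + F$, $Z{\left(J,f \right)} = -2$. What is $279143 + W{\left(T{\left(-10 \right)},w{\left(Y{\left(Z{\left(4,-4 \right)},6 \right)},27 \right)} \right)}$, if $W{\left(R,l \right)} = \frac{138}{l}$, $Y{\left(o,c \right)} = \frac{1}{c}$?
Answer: $279557$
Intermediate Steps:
$w{\left(F,O \right)} = 2 F$
$T{\left(u \right)} = 14 + 7 u$
$279143 + W{\left(T{\left(-10 \right)},w{\left(Y{\left(Z{\left(4,-4 \right)},6 \right)},27 \right)} \right)} = 279143 + \frac{138}{2 \cdot \frac{1}{6}} = 279143 + 138 \frac{1}{\frac{1}{3}} = 279143 + 138 \cdot 3 = 279143 + 414 = 279557$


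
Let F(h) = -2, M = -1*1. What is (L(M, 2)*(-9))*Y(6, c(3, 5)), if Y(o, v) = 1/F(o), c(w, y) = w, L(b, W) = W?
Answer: 9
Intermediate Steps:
M = -1
Y(o, v) = -½ (Y(o, v) = 1/(-2) = -½)
(L(M, 2)*(-9))*Y(6, c(3, 5)) = (2*(-9))*(-½) = -18*(-½) = 9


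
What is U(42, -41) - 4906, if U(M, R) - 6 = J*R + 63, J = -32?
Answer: -3525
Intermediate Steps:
U(M, R) = 69 - 32*R (U(M, R) = 6 + (-32*R + 63) = 6 + (63 - 32*R) = 69 - 32*R)
U(42, -41) - 4906 = (69 - 32*(-41)) - 4906 = (69 + 1312) - 4906 = 1381 - 4906 = -3525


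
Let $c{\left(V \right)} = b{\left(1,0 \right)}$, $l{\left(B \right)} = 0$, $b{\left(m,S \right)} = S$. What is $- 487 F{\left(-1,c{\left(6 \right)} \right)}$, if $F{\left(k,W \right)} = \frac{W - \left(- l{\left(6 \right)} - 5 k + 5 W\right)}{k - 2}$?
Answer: $- \frac{2435}{3} \approx -811.67$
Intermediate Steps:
$c{\left(V \right)} = 0$
$F{\left(k,W \right)} = \frac{- 4 W + 5 k}{-2 + k}$ ($F{\left(k,W \right)} = \frac{W + \left(\left(5 k - 5 W\right) + 0\right)}{k - 2} = \frac{W + \left(\left(- 5 W + 5 k\right) + 0\right)}{-2 + k} = \frac{W - \left(- 5 k + 5 W\right)}{-2 + k} = \frac{- 4 W + 5 k}{-2 + k}$)
$- 487 F{\left(-1,c{\left(6 \right)} \right)} = - 487 \frac{\left(-4\right) 0 + 5 \left(-1\right)}{-2 - 1} = - 487 \frac{0 - 5}{-3} = - 487 \left(\left(- \frac{1}{3}\right) \left(-5\right)\right) = \left(-487\right) \frac{5}{3} = - \frac{2435}{3}$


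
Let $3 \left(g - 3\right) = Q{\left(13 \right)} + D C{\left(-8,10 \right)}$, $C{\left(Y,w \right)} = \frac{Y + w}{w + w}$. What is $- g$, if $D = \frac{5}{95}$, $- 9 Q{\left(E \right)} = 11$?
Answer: $- \frac{13309}{5130} \approx -2.5943$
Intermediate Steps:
$Q{\left(E \right)} = - \frac{11}{9}$ ($Q{\left(E \right)} = \left(- \frac{1}{9}\right) 11 = - \frac{11}{9}$)
$C{\left(Y,w \right)} = \frac{Y + w}{2 w}$
$D = \frac{1}{19}$ ($D = 5 \cdot \frac{1}{95} = \frac{1}{19} \approx 0.052632$)
$g = \frac{13309}{5130}$ ($g = 3 + \frac{- \frac{11}{9} + \frac{\frac{1}{2} \cdot \frac{1}{10} \left(-8 + 10\right)}{19}}{3} = 3 + \frac{- \frac{11}{9} + \frac{\frac{1}{2} \cdot \frac{1}{10} \cdot 2}{19}}{3} = 3 + \frac{- \frac{11}{9} + \frac{1}{19} \cdot \frac{1}{10}}{3} = 3 + \frac{- \frac{11}{9} + \frac{1}{190}}{3} = 3 + \frac{1}{3} \left(- \frac{2081}{1710}\right) = 3 - \frac{2081}{5130} = \frac{13309}{5130} \approx 2.5943$)
$- g = \left(-1\right) \frac{13309}{5130} = - \frac{13309}{5130}$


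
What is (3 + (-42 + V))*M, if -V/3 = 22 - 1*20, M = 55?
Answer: -2475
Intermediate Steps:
V = -6 (V = -3*(22 - 1*20) = -3*(22 - 20) = -3*2 = -6)
(3 + (-42 + V))*M = (3 + (-42 - 6))*55 = (3 - 48)*55 = -45*55 = -2475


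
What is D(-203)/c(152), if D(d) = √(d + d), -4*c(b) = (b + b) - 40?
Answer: -I*√406/66 ≈ -0.30529*I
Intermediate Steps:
c(b) = 10 - b/2 (c(b) = -((b + b) - 40)/4 = -(2*b - 40)/4 = -(-40 + 2*b)/4 = 10 - b/2)
D(d) = √2*√d (D(d) = √(2*d) = √2*√d)
D(-203)/c(152) = (√2*√(-203))/(10 - ½*152) = (√2*(I*√203))/(10 - 76) = (I*√406)/(-66) = (I*√406)*(-1/66) = -I*√406/66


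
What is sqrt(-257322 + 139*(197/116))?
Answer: I*sqrt(864837101)/58 ≈ 507.04*I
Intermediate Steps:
sqrt(-257322 + 139*(197/116)) = sqrt(-257322 + 27383/116) = sqrt(-29821969/116) = I*sqrt(864837101)/58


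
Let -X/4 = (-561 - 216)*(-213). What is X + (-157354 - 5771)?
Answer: -825129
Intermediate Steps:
X = -662004 (X = -4*(-561 - 216)*(-213) = -(-3108)*(-213) = -4*165501 = -662004)
X + (-157354 - 5771) = -662004 + (-157354 - 5771) = -662004 - 163125 = -825129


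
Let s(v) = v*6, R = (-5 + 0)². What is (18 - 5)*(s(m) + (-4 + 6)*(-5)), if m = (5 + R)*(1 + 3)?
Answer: 9230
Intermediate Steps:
R = 25 (R = (-5)² = 25)
m = 120 (m = (5 + 25)*(1 + 3) = 30*4 = 120)
s(v) = 6*v
(18 - 5)*(s(m) + (-4 + 6)*(-5)) = (18 - 5)*(6*120 + (-4 + 6)*(-5)) = 13*(720 + 2*(-5)) = 13*(720 - 10) = 13*710 = 9230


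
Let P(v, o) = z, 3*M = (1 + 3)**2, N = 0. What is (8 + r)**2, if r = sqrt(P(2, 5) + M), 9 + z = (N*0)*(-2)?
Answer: (24 + I*sqrt(33))**2/9 ≈ 60.333 + 30.638*I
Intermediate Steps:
M = 16/3 (M = (1 + 3)**2/3 = (1/3)*4**2 = (1/3)*16 = 16/3 ≈ 5.3333)
z = -9 (z = -9 + (0*0)*(-2) = -9 + 0*(-2) = -9 + 0 = -9)
P(v, o) = -9
r = I*sqrt(33)/3 (r = sqrt(-9 + 16/3) = sqrt(-11/3) = I*sqrt(33)/3 ≈ 1.9149*I)
(8 + r)**2 = (8 + I*sqrt(33)/3)**2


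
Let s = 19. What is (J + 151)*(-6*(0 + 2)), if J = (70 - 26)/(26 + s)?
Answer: -27356/15 ≈ -1823.7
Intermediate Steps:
J = 44/45 (J = (70 - 26)/(26 + 19) = 44/45 ≈ 0.97778)
(J + 151)*(-6*(0 + 2)) = (44/45 + 151)*(-6*(0 + 2)) = 6839*(-6*2)/45 = (6839/45)*(-12) = -27356/15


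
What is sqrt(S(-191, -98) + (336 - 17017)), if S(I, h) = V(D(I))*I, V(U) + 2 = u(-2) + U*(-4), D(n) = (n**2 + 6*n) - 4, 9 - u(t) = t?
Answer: 2*sqrt(6743621) ≈ 5193.7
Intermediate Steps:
u(t) = 9 - t
D(n) = -4 + n**2 + 6*n
V(U) = 9 - 4*U (V(U) = -2 + ((9 - 1*(-2)) + U*(-4)) = -2 + ((9 + 2) - 4*U) = -2 + (11 - 4*U) = 9 - 4*U)
S(I, h) = I*(25 - 24*I - 4*I**2) (S(I, h) = (9 - 4*(-4 + I**2 + 6*I))*I = (9 + (16 - 24*I - 4*I**2))*I = (25 - 24*I - 4*I**2)*I = I*(25 - 24*I - 4*I**2))
sqrt(S(-191, -98) + (336 - 17017)) = sqrt(-191*(25 - 24*(-191) - 4*(-191)**2) + (336 - 17017)) = sqrt(-191*(25 + 4584 - 4*36481) - 16681) = sqrt(-191*(25 + 4584 - 145924) - 16681) = sqrt(-191*(-141315) - 16681) = sqrt(26991165 - 16681) = sqrt(26974484) = 2*sqrt(6743621)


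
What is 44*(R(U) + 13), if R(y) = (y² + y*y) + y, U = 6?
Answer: 4004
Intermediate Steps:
R(y) = y + 2*y² (R(y) = (y² + y²) + y = 2*y² + y = y + 2*y²)
44*(R(U) + 13) = 44*(6*(1 + 2*6) + 13) = 44*(6*(1 + 12) + 13) = 44*(6*13 + 13) = 44*(78 + 13) = 44*91 = 4004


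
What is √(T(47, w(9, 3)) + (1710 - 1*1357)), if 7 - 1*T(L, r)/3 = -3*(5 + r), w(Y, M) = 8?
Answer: √491 ≈ 22.159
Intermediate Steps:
T(L, r) = 66 + 9*r (T(L, r) = 21 - (-9)*(5 + r) = 21 - 3*(-15 - 3*r) = 21 + (45 + 9*r) = 66 + 9*r)
√(T(47, w(9, 3)) + (1710 - 1*1357)) = √((66 + 9*8) + (1710 - 1*1357)) = √((66 + 72) + (1710 - 1357)) = √(138 + 353) = √491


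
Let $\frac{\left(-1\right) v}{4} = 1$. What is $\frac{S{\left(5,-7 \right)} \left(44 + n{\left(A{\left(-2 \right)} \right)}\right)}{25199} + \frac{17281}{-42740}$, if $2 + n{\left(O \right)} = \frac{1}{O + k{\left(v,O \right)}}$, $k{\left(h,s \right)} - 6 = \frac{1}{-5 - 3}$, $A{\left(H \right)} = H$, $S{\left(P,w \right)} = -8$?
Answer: $- \frac{13947296689}{33387163060} \approx -0.41774$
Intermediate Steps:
$v = -4$ ($v = \left(-4\right) 1 = -4$)
$k{\left(h,s \right)} = \frac{47}{8}$ ($k{\left(h,s \right)} = 6 + \frac{1}{-5 - 3} = 6 + \frac{1}{-8} = 6 - \frac{1}{8} = \frac{47}{8}$)
$n{\left(O \right)} = -2 + \frac{1}{\frac{47}{8} + O}$ ($n{\left(O \right)} = -2 + \frac{1}{O + \frac{47}{8}} = -2 + \frac{1}{\frac{47}{8} + O}$)
$\frac{S{\left(5,-7 \right)} \left(44 + n{\left(A{\left(-2 \right)} \right)}\right)}{25199} + \frac{17281}{-42740} = \frac{\left(-8\right) \left(44 + \frac{2 \left(-43 - -16\right)}{47 + 8 \left(-2\right)}\right)}{25199} + \frac{17281}{-42740} = - 8 \left(44 + \frac{2 \left(-43 + 16\right)}{47 - 16}\right) \frac{1}{25199} + 17281 \left(- \frac{1}{42740}\right) = - 8 \left(44 + 2 \cdot \frac{1}{31} \left(-27\right)\right) \frac{1}{25199} - \frac{17281}{42740} = - 8 \left(44 - \frac{54}{31}\right) \frac{1}{25199} - \frac{17281}{42740} = \left(-8\right) \frac{1310}{31} \cdot \frac{1}{25199} - \frac{17281}{42740} = \left(- \frac{10480}{31}\right) \frac{1}{25199} - \frac{17281}{42740} = - \frac{10480}{781169} - \frac{17281}{42740} = - \frac{13947296689}{33387163060}$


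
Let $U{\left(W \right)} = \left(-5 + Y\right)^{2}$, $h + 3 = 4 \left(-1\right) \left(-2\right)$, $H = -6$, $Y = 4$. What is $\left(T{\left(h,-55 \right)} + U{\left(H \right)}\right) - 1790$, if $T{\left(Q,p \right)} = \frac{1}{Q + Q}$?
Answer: $- \frac{17889}{10} \approx -1788.9$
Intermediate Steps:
$h = 5$ ($h = -3 + 4 \left(-1\right) \left(-2\right) = -3 - -8 = -3 + 8 = 5$)
$T{\left(Q,p \right)} = \frac{1}{2 Q}$
$U{\left(W \right)} = 1$ ($U{\left(W \right)} = \left(-5 + 4\right)^{2} = \left(-1\right)^{2} = 1$)
$\left(T{\left(h,-55 \right)} + U{\left(H \right)}\right) - 1790 = \left(\frac{1}{2 \cdot 5} + 1\right) - 1790 = \left(\frac{1}{2} \cdot \frac{1}{5} + 1\right) - 1790 = \left(\frac{1}{10} + 1\right) - 1790 = \frac{11}{10} - 1790 = - \frac{17889}{10}$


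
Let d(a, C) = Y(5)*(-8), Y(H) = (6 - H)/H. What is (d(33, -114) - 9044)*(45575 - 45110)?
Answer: -4206204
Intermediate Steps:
Y(H) = (6 - H)/H
d(a, C) = -8/5 (d(a, C) = ((6 - 1*5)/5)*(-8) = ((6 - 5)/5)*(-8) = ((1/5)*1)*(-8) = (1/5)*(-8) = -8/5)
(d(33, -114) - 9044)*(45575 - 45110) = (-8/5 - 9044)*(45575 - 45110) = -45228/5*465 = -4206204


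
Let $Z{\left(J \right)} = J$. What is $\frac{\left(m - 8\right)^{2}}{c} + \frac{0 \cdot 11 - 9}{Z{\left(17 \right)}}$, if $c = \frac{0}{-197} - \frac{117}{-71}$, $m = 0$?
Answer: $\frac{76195}{1989} \approx 38.308$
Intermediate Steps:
$c = \frac{117}{71}$ ($c = 0 \left(- \frac{1}{197}\right) - - \frac{117}{71} = 0 + \frac{117}{71} = \frac{117}{71} \approx 1.6479$)
$\frac{\left(m - 8\right)^{2}}{c} + \frac{0 \cdot 11 - 9}{Z{\left(17 \right)}} = \frac{\left(0 - 8\right)^{2}}{\frac{117}{71}} + \frac{0 \cdot 11 - 9}{17} = \left(-8\right)^{2} \cdot \frac{71}{117} + \left(0 - 9\right) \frac{1}{17} = 64 \cdot \frac{71}{117} - \frac{9}{17} = \frac{4544}{117} - \frac{9}{17} = \frac{76195}{1989}$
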